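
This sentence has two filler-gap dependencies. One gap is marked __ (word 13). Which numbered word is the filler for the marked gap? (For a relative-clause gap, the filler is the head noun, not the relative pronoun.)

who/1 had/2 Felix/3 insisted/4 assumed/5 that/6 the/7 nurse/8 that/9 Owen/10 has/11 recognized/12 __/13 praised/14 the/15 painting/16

8

The marked gap is inside the relative clause, the direct object of "recognized".
Its filler is the head noun "nurse" (via "that"), at word 8.
(The other dependency links word 1 to a gap after word 4.)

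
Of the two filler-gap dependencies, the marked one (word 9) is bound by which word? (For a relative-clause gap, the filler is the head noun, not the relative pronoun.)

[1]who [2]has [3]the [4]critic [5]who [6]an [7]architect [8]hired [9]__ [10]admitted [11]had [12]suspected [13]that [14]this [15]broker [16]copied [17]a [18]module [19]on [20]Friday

4

The marked gap is inside the relative clause, the direct object of "hired".
Its filler is the head noun "critic" (via "who"), at word 4.
(The other dependency links word 1 to a gap after word 10.)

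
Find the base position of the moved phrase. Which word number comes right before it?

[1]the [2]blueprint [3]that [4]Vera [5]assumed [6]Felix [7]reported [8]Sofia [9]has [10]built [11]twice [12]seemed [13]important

10

The displaced element is "the blueprint" (word 2).
It is linked across 2 clause boundaries (Ø → Ø).
It functions as the direct object of "built", so the gap sits immediately after word 10 ("built").
Base order: Vera assumed Felix reported Sofia has built the blueprint twice.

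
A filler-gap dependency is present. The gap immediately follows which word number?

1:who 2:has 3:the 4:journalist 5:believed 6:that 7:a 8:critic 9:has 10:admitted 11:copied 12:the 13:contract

The displaced element is "who" (word 1).
It is linked across 2 clause boundaries (that → Ø).
It functions as the subject of "copied", so the gap sits immediately after word 10 ("admitted").
Base order: The journalist has believed that a critic has admitted who copied the contract.

10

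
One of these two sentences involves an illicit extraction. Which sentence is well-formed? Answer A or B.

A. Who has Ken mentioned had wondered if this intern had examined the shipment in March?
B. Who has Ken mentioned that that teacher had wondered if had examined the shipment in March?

In B, the wh-phrase is extracted from inside a wh-island (introduced by "if"), which blocks movement.
In A, the extraction path crosses only that-complement boundaries, which are transparent.
So A is grammatical.

A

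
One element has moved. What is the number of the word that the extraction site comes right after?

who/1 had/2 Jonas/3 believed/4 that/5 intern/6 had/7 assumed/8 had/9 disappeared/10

The displaced element is "who" (word 1).
It is linked across 2 clause boundaries (Ø → Ø).
It functions as the subject of "disappeared", so the gap sits immediately after word 8 ("assumed").
Base order: Jonas had believed that intern had assumed who had disappeared.

8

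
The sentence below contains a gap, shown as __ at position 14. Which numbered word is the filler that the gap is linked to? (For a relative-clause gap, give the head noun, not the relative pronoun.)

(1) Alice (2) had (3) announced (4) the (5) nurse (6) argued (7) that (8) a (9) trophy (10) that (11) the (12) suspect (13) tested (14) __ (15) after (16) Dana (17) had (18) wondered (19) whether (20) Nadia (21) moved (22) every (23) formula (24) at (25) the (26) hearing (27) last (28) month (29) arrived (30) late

9

The gap at 14 is the object of "tested", inside a relative clause.
The relative pronoun is "that" (word 10); it is bound by the head noun immediately before it.
Its filler is the head noun "trophy", at word 9.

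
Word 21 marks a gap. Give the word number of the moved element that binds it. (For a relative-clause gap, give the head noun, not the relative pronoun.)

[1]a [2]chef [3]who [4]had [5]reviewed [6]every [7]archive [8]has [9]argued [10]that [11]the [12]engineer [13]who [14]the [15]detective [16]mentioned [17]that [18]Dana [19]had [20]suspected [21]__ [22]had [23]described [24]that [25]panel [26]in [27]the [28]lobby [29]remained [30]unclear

12

The gap at 21 is the subject of "described", inside a relative clause.
The relative pronoun is "who" (word 13); it is bound by the head noun immediately before it.
Its filler is the head noun "engineer", at word 12.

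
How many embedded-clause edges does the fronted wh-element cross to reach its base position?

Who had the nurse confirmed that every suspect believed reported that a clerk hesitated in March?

2

"who" is extracted from the subject of "reported".
Boundaries crossed, outermost first: [that], [Ø] — 2 in total.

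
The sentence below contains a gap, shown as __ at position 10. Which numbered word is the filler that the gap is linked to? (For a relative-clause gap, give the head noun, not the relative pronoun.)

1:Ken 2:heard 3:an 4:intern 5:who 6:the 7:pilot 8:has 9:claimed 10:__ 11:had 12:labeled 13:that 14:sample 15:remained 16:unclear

4

The gap at 10 is the subject of "labeled", inside a relative clause.
The relative pronoun is "who" (word 5); it is bound by the head noun immediately before it.
Its filler is the head noun "intern", at word 4.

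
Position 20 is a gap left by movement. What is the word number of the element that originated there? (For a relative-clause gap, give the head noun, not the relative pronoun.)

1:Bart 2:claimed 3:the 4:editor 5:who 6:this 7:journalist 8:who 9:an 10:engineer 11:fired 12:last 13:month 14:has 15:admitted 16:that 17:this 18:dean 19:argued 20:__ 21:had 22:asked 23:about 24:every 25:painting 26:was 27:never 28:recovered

4

The gap at 20 is the subject of "asked", inside a relative clause.
The relative pronoun is "who" (word 5); it is bound by the head noun immediately before it.
Its filler is the head noun "editor", at word 4.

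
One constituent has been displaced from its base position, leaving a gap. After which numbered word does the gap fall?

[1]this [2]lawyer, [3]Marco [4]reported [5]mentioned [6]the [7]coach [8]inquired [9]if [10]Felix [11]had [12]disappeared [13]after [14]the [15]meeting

The displaced element is "this lawyer" (word 2).
It is linked across 1 clause boundary (Ø).
It functions as the subject of "mentioned", so the gap sits immediately after word 4 ("reported").
Base order: Marco reported that this lawyer mentioned the coach inquired if Felix had disappeared after the meeting.

4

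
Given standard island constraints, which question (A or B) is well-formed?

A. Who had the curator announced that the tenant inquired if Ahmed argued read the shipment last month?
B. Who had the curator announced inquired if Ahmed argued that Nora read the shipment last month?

In A, the wh-phrase is extracted from inside a wh-island (introduced by "if"), which blocks movement.
In B, the extraction path crosses only that-complement boundaries, which are transparent.
So B is grammatical.

B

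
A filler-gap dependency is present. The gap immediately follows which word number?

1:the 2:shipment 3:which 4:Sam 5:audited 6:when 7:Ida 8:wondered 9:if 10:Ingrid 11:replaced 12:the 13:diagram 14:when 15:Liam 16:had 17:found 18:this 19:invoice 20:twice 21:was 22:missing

The displaced element is "the shipment" (word 2).
It functions as the direct object of "audited", so the gap sits immediately after word 5 ("audited").
Base order: Sam audited the shipment when Ida wondered if Ingrid replaced the diagram when Liam had found this invoice twice.

5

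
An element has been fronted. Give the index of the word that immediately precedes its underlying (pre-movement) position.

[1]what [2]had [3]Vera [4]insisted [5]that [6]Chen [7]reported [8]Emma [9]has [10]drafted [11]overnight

10

The displaced element is "what" (word 1).
It is linked across 2 clause boundaries (that → Ø).
It functions as the direct object of "drafted", so the gap sits immediately after word 10 ("drafted").
Base order: Vera had insisted that Chen reported Emma has drafted what overnight.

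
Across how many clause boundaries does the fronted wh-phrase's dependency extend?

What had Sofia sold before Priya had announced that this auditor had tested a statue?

0

"what" originates inside the matrix clause — no clause boundary is crossed.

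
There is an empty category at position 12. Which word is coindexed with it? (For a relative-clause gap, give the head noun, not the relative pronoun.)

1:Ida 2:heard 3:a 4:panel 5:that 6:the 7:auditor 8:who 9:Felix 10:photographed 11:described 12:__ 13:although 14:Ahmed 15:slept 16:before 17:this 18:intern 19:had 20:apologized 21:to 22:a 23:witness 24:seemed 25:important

4

The gap at 12 is the object of "described", inside a relative clause.
The relative pronoun is "that" (word 5); it is bound by the head noun immediately before it.
Its filler is the head noun "panel", at word 4.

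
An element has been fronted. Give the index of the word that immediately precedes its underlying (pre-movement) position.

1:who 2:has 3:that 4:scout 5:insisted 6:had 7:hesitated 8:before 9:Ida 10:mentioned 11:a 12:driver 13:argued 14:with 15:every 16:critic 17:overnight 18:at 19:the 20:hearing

5

The displaced element is "who" (word 1).
It is linked across 1 clause boundary (Ø).
It functions as the subject of "hesitated", so the gap sits immediately after word 5 ("insisted").
Base order: That scout has insisted that who had hesitated before Ida mentioned a driver argued with every critic overnight at the hearing.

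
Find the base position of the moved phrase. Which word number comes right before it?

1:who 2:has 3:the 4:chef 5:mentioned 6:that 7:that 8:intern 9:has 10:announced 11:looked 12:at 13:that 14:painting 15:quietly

10

The displaced element is "who" (word 1).
It is linked across 2 clause boundaries (that → Ø).
It functions as the subject of "looked", so the gap sits immediately after word 10 ("announced").
Base order: The chef has mentioned that that intern has announced that who looked at that painting quietly.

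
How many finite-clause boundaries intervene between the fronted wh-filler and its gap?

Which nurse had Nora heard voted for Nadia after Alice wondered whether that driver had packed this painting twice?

1

"which nurse" is extracted from the subject of "voted".
Boundaries crossed, outermost first: [Ø] — 1 in total.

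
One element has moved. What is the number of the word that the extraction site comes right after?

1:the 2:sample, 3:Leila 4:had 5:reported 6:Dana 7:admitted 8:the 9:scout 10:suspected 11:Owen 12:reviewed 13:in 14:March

12

The displaced element is "the sample" (word 2).
It is linked across 3 clause boundaries (Ø → Ø → Ø).
It functions as the direct object of "reviewed", so the gap sits immediately after word 12 ("reviewed").
Base order: Leila had reported Dana admitted the scout suspected Owen reviewed the sample in March.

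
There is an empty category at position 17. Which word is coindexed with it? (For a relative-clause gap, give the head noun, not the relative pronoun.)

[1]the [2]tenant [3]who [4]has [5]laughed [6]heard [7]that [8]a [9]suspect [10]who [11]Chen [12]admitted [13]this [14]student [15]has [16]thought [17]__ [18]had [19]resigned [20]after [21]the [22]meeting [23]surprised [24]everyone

The gap at 17 is the subject of "resigned", inside a relative clause.
The relative pronoun is "who" (word 10); it is bound by the head noun immediately before it.
Its filler is the head noun "suspect", at word 9.

9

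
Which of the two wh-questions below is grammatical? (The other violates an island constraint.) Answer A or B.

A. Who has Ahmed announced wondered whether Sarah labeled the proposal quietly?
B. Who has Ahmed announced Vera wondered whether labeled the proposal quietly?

In B, the wh-phrase is extracted from inside a wh-island (introduced by "whether"), which blocks movement.
In A, the extraction path crosses only that-complement boundaries, which are transparent.
So A is grammatical.

A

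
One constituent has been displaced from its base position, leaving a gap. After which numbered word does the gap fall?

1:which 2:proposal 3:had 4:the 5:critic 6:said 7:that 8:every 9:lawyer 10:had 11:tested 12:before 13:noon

11

The displaced element is "which proposal" (word 2).
It is linked across 1 clause boundary (that).
It functions as the direct object of "tested", so the gap sits immediately after word 11 ("tested").
Base order: The critic had said that every lawyer had tested which proposal before noon.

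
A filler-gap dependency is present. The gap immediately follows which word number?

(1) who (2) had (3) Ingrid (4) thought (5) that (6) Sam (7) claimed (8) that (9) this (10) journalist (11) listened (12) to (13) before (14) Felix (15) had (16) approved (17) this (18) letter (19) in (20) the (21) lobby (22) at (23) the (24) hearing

The displaced element is "who" (word 1).
It is linked across 2 clause boundaries (that → that).
It functions as the object of the preposition "to" of "listened", so the gap sits immediately after word 12 ("to").
Base order: Ingrid had thought that Sam claimed that this journalist listened to who before Felix had approved this letter in the lobby at the hearing.

12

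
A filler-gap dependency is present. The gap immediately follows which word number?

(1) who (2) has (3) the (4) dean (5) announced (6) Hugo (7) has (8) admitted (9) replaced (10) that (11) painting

8

The displaced element is "who" (word 1).
It is linked across 2 clause boundaries (Ø → Ø).
It functions as the subject of "replaced", so the gap sits immediately after word 8 ("admitted").
Base order: The dean has announced Hugo has admitted who replaced that painting.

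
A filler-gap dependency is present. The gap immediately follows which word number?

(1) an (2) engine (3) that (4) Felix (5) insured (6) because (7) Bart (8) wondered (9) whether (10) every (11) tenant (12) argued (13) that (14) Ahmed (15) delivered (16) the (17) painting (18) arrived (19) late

The displaced element is "an engine" (word 2).
It functions as the direct object of "insured", so the gap sits immediately after word 5 ("insured").
Base order: Felix insured an engine because Bart wondered whether every tenant argued that Ahmed delivered the painting.

5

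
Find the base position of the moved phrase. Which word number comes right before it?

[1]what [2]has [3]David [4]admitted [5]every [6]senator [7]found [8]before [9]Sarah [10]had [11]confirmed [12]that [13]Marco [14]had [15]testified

7

The displaced element is "what" (word 1).
It is linked across 1 clause boundary (Ø).
It functions as the direct object of "found", so the gap sits immediately after word 7 ("found").
Base order: David has admitted every senator found what before Sarah had confirmed that Marco had testified.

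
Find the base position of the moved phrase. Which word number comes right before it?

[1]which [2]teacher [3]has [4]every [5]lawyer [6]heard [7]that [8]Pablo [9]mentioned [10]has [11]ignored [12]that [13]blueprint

The displaced element is "which teacher" (word 2).
It is linked across 2 clause boundaries (that → Ø).
It functions as the subject of "ignored", so the gap sits immediately after word 9 ("mentioned").
Base order: Every lawyer has heard that Pablo mentioned that which teacher has ignored that blueprint.

9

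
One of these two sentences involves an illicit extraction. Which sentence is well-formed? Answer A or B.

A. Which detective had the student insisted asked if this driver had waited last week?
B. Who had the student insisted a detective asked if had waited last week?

A

In B, the wh-phrase is extracted from inside a wh-island (introduced by "if"), which blocks movement.
In A, the extraction path crosses only that-complement boundaries, which are transparent.
So A is grammatical.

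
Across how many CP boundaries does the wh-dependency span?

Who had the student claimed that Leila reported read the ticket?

2

"who" is extracted from the subject of "read".
Boundaries crossed, outermost first: [that], [Ø] — 2 in total.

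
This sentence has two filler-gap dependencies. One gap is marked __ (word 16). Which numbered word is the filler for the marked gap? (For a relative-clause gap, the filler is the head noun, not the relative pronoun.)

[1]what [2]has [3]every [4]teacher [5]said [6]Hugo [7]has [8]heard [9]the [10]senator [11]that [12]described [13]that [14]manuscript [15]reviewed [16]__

The marked gap is the direct object of "reviewed".
Its filler is the fronted wh-phrase "what", at word 1.
(The other dependency links word 10 to a gap after word 11.)

1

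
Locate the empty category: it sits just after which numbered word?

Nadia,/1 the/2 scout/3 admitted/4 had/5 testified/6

The displaced element is "Nadia" (word 1).
It is linked across 1 clause boundary (Ø).
It functions as the subject of "testified", so the gap sits immediately after word 4 ("admitted").
Base order: The scout admitted that Nadia had testified.

4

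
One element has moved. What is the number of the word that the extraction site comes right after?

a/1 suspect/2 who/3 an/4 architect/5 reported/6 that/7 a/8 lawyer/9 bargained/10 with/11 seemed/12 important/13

11

The displaced element is "a suspect" (word 2).
It is linked across 1 clause boundary (that).
It functions as the object of the preposition "with" of "bargained", so the gap sits immediately after word 11 ("with").
Base order: An architect reported that a lawyer bargained with a suspect.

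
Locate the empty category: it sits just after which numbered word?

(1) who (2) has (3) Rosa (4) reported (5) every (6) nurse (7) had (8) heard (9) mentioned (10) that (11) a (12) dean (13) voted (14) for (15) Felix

8

The displaced element is "who" (word 1).
It is linked across 2 clause boundaries (Ø → Ø).
It functions as the subject of "mentioned", so the gap sits immediately after word 8 ("heard").
Base order: Rosa has reported every nurse had heard who mentioned that a dean voted for Felix.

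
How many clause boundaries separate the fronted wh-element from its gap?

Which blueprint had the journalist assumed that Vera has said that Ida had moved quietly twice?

2

"which blueprint" is extracted from the object of "moved".
Boundaries crossed, outermost first: [that], [that] — 2 in total.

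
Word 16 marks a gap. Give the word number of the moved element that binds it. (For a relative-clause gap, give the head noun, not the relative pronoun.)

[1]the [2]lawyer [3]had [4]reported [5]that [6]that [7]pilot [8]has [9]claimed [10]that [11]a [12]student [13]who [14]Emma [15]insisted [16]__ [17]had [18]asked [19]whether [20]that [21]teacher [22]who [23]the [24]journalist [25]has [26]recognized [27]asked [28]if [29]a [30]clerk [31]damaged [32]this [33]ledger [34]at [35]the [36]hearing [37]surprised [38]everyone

The gap at 16 is the subject of "asked", inside a relative clause.
The relative pronoun is "who" (word 13); it is bound by the head noun immediately before it.
Its filler is the head noun "student", at word 12.

12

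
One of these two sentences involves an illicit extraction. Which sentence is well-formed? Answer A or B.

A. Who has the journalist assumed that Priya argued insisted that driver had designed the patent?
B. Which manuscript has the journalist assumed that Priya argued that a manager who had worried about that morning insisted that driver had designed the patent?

A

In B, the wh-phrase is extracted from inside a complex-NP island (relative clause) (introduced by "who"), which blocks movement.
In A, the extraction path crosses only that-complement boundaries, which are transparent.
So A is grammatical.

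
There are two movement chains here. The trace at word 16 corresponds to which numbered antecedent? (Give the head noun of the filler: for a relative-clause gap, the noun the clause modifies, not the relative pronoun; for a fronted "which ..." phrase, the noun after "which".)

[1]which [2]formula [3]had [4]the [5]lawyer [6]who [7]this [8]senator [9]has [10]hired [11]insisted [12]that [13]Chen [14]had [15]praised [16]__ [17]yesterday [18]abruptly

2

The marked gap is the direct object of "praised".
Its filler is the fronted wh-phrase "which formula", at word 2.
(The other dependency links word 5 to a gap after word 10.)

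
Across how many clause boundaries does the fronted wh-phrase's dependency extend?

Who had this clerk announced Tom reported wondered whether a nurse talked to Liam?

"who" is extracted from the subject of "wondered".
Boundaries crossed, outermost first: [Ø], [Ø] — 2 in total.

2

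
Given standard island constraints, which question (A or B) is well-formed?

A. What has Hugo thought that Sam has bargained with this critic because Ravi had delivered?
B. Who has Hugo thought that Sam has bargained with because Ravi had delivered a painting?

B

In A, the wh-phrase is extracted from inside an adjunct island (introduced by "because"), which blocks movement.
In B, the extraction path crosses only that-complement boundaries, which are transparent.
So B is grammatical.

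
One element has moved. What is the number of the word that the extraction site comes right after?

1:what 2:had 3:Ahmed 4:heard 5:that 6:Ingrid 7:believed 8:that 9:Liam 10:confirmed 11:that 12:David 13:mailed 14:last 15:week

The displaced element is "what" (word 1).
It is linked across 3 clause boundaries (that → that → that).
It functions as the direct object of "mailed", so the gap sits immediately after word 13 ("mailed").
Base order: Ahmed had heard that Ingrid believed that Liam confirmed that David mailed what last week.

13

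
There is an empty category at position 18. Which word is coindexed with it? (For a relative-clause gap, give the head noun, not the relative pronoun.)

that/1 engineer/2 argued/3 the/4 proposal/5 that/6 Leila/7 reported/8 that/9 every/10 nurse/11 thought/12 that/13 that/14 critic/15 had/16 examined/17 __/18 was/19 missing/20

The gap at 18 is the object of "examined", inside a relative clause.
The relative pronoun is "that" (word 6); it is bound by the head noun immediately before it.
Its filler is the head noun "proposal", at word 5.

5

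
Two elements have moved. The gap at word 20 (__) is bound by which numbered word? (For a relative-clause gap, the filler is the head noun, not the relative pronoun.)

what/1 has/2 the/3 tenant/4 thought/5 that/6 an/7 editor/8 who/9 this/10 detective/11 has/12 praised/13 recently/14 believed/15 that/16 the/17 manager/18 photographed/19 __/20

1

The marked gap is the direct object of "photographed".
Its filler is the fronted wh-phrase "what", at word 1.
(The other dependency links word 8 to a gap after word 13.)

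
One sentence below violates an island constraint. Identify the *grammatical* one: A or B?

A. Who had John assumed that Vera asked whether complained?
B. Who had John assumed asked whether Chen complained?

In A, the wh-phrase is extracted from inside a wh-island (introduced by "whether"), which blocks movement.
In B, the extraction path crosses only that-complement boundaries, which are transparent.
So B is grammatical.

B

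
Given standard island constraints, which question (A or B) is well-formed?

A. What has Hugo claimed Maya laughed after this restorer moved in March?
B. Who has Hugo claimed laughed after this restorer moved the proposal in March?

B

In A, the wh-phrase is extracted from inside an adjunct island (introduced by "after"), which blocks movement.
In B, the extraction path crosses only that-complement boundaries, which are transparent.
So B is grammatical.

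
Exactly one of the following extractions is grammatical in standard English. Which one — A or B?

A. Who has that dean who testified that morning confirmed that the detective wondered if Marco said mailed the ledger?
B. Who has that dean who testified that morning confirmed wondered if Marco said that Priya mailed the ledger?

In A, the wh-phrase is extracted from inside a wh-island (introduced by "if"), which blocks movement.
In B, the extraction path crosses only that-complement boundaries, which are transparent.
So B is grammatical.

B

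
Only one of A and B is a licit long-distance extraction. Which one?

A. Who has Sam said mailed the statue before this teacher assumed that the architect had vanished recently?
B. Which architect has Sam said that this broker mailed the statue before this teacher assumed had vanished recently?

A

In B, the wh-phrase is extracted from inside an adjunct island (introduced by "before"), which blocks movement.
In A, the extraction path crosses only that-complement boundaries, which are transparent.
So A is grammatical.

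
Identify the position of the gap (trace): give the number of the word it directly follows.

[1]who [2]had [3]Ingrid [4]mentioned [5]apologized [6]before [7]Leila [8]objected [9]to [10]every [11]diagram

4

The displaced element is "who" (word 1).
It is linked across 1 clause boundary (Ø).
It functions as the subject of "apologized", so the gap sits immediately after word 4 ("mentioned").
Base order: Ingrid had mentioned who apologized before Leila objected to every diagram.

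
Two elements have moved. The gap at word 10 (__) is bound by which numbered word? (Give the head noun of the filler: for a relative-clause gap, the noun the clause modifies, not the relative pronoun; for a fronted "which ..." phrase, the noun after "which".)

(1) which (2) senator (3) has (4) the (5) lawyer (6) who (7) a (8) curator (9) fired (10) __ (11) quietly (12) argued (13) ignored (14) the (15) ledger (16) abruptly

5

The marked gap is inside the relative clause, the direct object of "fired".
Its filler is the head noun "lawyer" (via "who"), at word 5.
(The other dependency links word 2 to a gap after word 12.)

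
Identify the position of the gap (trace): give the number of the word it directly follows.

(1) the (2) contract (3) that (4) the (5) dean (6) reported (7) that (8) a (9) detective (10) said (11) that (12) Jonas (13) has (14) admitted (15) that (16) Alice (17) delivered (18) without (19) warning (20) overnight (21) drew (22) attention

The displaced element is "the contract" (word 2).
It is linked across 3 clause boundaries (that → that → that).
It functions as the direct object of "delivered", so the gap sits immediately after word 17 ("delivered").
Base order: The dean reported that a detective said that Jonas has admitted that Alice delivered the contract without warning overnight.

17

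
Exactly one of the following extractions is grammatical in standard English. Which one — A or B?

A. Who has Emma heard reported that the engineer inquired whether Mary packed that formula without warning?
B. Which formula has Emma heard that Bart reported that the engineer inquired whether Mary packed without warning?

In B, the wh-phrase is extracted from inside a wh-island (introduced by "whether"), which blocks movement.
In A, the extraction path crosses only that-complement boundaries, which are transparent.
So A is grammatical.

A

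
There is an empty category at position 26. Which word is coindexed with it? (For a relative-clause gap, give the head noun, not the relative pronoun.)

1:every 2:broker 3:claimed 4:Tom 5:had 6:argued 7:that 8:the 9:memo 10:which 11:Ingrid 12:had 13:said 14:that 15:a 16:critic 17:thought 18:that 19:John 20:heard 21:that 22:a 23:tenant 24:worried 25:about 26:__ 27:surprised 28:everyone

9

The gap at 26 is the prepositional object of "worried", inside a relative clause.
The relative pronoun is "which" (word 10); it is bound by the head noun immediately before it.
Its filler is the head noun "memo", at word 9.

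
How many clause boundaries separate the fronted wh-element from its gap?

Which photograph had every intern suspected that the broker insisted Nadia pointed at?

"which photograph" is extracted from the PP object of "pointed".
Boundaries crossed, outermost first: [that], [Ø] — 2 in total.

2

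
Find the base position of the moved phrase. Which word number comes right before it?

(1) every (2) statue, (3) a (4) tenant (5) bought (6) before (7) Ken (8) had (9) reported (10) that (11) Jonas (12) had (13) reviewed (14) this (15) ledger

5

The displaced element is "every statue" (word 2).
It functions as the direct object of "bought", so the gap sits immediately after word 5 ("bought").
Base order: A tenant bought every statue before Ken had reported that Jonas had reviewed this ledger.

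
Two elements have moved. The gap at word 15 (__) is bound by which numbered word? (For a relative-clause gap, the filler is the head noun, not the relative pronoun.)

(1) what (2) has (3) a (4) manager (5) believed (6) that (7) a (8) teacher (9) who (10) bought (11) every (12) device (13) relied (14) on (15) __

The marked gap is the object of the preposition "on" of "relied".
Its filler is the fronted wh-phrase "what", at word 1.
(The other dependency links word 8 to a gap after word 9.)

1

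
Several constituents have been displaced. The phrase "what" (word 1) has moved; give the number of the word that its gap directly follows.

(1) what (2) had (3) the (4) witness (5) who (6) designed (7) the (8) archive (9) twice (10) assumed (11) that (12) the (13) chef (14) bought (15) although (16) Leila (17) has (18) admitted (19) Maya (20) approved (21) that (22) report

The displaced element is "what" (word 1).
It is linked across 1 clause boundary (that).
It functions as the direct object of "bought", so the gap sits immediately after word 14 ("bought").
Base order: The witness who designed the archive twice had assumed that the chef bought what although Leila has admitted Maya approved that report.

14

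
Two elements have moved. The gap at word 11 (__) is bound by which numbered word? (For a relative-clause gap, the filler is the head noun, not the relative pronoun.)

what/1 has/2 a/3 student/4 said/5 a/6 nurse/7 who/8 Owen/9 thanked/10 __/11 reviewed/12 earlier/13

The marked gap is inside the relative clause, the direct object of "thanked".
Its filler is the head noun "nurse" (via "who"), at word 7.
(The other dependency links word 1 to a gap after word 12.)

7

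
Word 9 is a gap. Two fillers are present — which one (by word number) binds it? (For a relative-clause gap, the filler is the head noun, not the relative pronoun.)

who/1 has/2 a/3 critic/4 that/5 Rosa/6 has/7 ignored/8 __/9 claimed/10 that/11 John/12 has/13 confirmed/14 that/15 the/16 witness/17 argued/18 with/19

4

The marked gap is inside the relative clause, the direct object of "ignored".
Its filler is the head noun "critic" (via "that"), at word 4.
(The other dependency links word 1 to a gap after word 19.)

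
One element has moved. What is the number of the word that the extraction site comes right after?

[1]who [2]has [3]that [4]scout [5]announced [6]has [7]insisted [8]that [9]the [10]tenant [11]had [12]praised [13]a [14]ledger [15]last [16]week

The displaced element is "who" (word 1).
It is linked across 1 clause boundary (Ø).
It functions as the subject of "insisted", so the gap sits immediately after word 5 ("announced").
Base order: That scout has announced that who has insisted that the tenant had praised a ledger last week.

5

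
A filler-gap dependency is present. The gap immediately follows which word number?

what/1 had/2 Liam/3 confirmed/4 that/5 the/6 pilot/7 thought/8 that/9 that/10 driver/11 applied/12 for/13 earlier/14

The displaced element is "what" (word 1).
It is linked across 2 clause boundaries (that → that).
It functions as the object of the preposition "for" of "applied", so the gap sits immediately after word 13 ("for").
Base order: Liam had confirmed that the pilot thought that that driver applied for what earlier.

13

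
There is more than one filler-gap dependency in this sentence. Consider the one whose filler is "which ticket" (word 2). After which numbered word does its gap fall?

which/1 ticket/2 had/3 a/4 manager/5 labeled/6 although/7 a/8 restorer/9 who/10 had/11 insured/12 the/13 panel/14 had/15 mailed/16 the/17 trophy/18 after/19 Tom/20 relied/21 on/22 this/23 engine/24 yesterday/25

The displaced element is "which ticket" (word 2).
It functions as the direct object of "labeled", so the gap sits immediately after word 6 ("labeled").
Base order: A manager had labeled which ticket although a restorer who had insured the panel had mailed the trophy after Tom relied on this engine yesterday.

6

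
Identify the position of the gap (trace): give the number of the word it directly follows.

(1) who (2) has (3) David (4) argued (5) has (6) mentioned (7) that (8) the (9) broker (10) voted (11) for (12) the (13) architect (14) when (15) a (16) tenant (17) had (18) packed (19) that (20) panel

The displaced element is "who" (word 1).
It is linked across 1 clause boundary (Ø).
It functions as the subject of "mentioned", so the gap sits immediately after word 4 ("argued").
Base order: David has argued that who has mentioned that the broker voted for the architect when a tenant had packed that panel.

4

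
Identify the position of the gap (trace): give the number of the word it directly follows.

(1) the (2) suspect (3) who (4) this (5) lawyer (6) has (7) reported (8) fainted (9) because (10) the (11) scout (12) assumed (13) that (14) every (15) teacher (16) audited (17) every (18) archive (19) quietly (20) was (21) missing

7

The displaced element is "the suspect" (word 2).
It is linked across 1 clause boundary (Ø).
It functions as the subject of "fainted", so the gap sits immediately after word 7 ("reported").
Base order: This lawyer has reported that the suspect fainted because the scout assumed that every teacher audited every archive quietly.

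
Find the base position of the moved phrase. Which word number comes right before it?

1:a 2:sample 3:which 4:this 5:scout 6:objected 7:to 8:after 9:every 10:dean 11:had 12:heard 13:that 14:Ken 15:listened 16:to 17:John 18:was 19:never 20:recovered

The displaced element is "a sample" (word 2).
It functions as the object of the preposition "to" of "objected", so the gap sits immediately after word 7 ("to").
Base order: This scout objected to a sample after every dean had heard that Ken listened to John.

7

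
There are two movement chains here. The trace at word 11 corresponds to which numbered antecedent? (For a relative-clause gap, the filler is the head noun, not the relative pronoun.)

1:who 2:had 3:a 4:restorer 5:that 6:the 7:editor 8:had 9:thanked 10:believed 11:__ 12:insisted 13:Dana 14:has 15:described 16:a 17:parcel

1

The marked gap is the subject of "insisted".
Its filler is the fronted wh-phrase "who", at word 1.
(The other dependency links word 4 to a gap after word 9.)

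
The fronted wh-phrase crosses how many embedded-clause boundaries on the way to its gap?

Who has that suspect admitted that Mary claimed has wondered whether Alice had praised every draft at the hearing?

"who" is extracted from the subject of "wondered".
Boundaries crossed, outermost first: [that], [Ø] — 2 in total.

2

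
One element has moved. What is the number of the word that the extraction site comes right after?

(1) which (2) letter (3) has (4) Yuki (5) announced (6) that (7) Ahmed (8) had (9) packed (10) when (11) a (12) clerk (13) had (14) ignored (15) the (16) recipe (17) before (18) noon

The displaced element is "which letter" (word 2).
It is linked across 1 clause boundary (that).
It functions as the direct object of "packed", so the gap sits immediately after word 9 ("packed").
Base order: Yuki has announced that Ahmed had packed which letter when a clerk had ignored the recipe before noon.

9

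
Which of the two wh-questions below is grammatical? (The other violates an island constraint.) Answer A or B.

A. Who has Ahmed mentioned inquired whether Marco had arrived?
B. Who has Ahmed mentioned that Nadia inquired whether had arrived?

In B, the wh-phrase is extracted from inside a wh-island (introduced by "whether"), which blocks movement.
In A, the extraction path crosses only that-complement boundaries, which are transparent.
So A is grammatical.

A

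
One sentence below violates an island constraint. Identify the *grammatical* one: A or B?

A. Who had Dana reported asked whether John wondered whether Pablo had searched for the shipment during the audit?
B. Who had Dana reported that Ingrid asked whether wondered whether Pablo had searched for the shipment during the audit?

In B, the wh-phrase is extracted from inside a wh-island (introduced by "whether"), which blocks movement.
In A, the extraction path crosses only that-complement boundaries, which are transparent.
So A is grammatical.

A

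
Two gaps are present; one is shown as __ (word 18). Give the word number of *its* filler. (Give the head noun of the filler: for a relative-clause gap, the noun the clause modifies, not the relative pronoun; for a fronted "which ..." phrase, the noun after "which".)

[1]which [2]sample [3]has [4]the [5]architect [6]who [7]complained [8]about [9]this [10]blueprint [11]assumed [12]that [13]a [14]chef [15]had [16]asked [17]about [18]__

2

The marked gap is the object of the preposition "about" of "asked".
Its filler is the fronted wh-phrase "which sample", at word 2.
(The other dependency links word 5 to a gap after word 6.)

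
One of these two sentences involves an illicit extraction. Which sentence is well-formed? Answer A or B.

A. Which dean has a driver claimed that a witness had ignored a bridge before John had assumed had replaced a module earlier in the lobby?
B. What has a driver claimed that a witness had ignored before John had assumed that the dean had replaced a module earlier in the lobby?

B

In A, the wh-phrase is extracted from inside an adjunct island (introduced by "before"), which blocks movement.
In B, the extraction path crosses only that-complement boundaries, which are transparent.
So B is grammatical.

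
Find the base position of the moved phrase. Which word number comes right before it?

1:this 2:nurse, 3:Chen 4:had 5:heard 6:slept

The displaced element is "this nurse" (word 2).
It is linked across 1 clause boundary (Ø).
It functions as the subject of "slept", so the gap sits immediately after word 5 ("heard").
Base order: Chen had heard that this nurse slept.

5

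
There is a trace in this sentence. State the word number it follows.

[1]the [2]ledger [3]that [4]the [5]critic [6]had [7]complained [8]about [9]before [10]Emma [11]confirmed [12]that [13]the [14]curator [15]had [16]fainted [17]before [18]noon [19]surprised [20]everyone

8

The displaced element is "the ledger" (word 2).
It functions as the object of the preposition "about" of "complained", so the gap sits immediately after word 8 ("about").
Base order: The critic had complained about the ledger before Emma confirmed that the curator had fainted before noon.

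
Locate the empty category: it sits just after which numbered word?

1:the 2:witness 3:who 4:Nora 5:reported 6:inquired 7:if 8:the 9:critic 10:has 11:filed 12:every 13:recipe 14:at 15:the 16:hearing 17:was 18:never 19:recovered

The displaced element is "the witness" (word 2).
It is linked across 1 clause boundary (Ø).
It functions as the subject of "inquired", so the gap sits immediately after word 5 ("reported").
Base order: Nora reported that the witness inquired if the critic has filed every recipe at the hearing.

5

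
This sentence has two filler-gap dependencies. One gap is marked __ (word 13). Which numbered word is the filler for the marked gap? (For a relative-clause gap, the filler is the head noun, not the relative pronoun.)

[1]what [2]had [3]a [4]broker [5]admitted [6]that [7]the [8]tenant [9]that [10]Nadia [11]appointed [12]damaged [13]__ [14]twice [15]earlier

The marked gap is the direct object of "damaged".
Its filler is the fronted wh-phrase "what", at word 1.
(The other dependency links word 8 to a gap after word 11.)

1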